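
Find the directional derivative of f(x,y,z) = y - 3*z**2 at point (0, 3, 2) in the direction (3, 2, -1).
sqrt(14)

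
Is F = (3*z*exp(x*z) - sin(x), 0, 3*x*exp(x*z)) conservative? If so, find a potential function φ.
Yes, F is conservative. φ = 3*exp(x*z) + cos(x)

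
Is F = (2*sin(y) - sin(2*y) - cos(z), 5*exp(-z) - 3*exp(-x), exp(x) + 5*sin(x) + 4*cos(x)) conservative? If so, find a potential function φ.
No, ∇×F = (5*exp(-z), -exp(x) + 4*sin(x) + sin(z) - 5*cos(x), -2*cos(y) + 2*cos(2*y) + 3*exp(-x)) ≠ 0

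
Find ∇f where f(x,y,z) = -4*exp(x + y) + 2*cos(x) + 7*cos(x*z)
(-7*z*sin(x*z) - 4*exp(x + y) - 2*sin(x), -4*exp(x + y), -7*x*sin(x*z))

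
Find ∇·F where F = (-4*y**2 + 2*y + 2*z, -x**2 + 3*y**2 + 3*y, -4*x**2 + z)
6*y + 4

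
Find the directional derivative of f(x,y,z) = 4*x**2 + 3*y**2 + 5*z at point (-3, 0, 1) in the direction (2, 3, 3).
-3*sqrt(22)/2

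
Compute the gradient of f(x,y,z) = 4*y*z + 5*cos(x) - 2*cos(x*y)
(2*y*sin(x*y) - 5*sin(x), 2*x*sin(x*y) + 4*z, 4*y)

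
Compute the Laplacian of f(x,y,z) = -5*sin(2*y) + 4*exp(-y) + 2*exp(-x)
20*sin(2*y) + 4*exp(-y) + 2*exp(-x)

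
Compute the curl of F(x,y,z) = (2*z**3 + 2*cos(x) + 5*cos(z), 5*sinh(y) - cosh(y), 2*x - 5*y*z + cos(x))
(-5*z, 6*z**2 + sin(x) - 5*sin(z) - 2, 0)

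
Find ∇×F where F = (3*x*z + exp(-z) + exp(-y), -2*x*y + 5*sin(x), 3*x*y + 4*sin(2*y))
(3*x + 8*cos(2*y), 3*x - 3*y - exp(-z), -2*y + 5*cos(x) + exp(-y))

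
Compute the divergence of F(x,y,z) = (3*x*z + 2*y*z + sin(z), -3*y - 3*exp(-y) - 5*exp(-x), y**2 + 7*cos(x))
3*z - 3 + 3*exp(-y)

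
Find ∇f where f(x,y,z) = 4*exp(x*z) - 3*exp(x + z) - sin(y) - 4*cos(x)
(4*z*exp(x*z) - 3*exp(x + z) + 4*sin(x), -cos(y), 4*x*exp(x*z) - 3*exp(x + z))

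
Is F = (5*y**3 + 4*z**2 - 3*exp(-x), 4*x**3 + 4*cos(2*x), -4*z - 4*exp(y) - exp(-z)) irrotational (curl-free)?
No, ∇×F = (-4*exp(y), 8*z, 12*x**2 - 15*y**2 - 8*sin(2*x))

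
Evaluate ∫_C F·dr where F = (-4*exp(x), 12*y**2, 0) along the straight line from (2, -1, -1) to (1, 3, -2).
-4*E + 4*exp(2) + 112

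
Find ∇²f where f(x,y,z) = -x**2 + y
-2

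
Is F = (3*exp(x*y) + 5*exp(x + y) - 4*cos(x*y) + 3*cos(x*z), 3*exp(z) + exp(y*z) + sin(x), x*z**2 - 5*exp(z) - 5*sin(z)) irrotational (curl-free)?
No, ∇×F = (-y*exp(y*z) - 3*exp(z), -3*x*sin(x*z) - z**2, -3*x*exp(x*y) - 4*x*sin(x*y) - 5*exp(x + y) + cos(x))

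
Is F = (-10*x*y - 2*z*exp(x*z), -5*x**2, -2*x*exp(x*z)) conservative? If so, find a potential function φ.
Yes, F is conservative. φ = -5*x**2*y - 2*exp(x*z)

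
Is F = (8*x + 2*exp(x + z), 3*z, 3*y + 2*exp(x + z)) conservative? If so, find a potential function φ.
Yes, F is conservative. φ = 4*x**2 + 3*y*z + 2*exp(x + z)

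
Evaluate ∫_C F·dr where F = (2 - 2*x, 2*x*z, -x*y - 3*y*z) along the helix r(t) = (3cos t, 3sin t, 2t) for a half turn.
-36*pi - 12 + 9*pi**2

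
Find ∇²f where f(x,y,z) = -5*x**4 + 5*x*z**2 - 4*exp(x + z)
-60*x**2 + 10*x - 8*exp(x + z)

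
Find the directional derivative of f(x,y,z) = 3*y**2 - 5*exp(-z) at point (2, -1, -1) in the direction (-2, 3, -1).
sqrt(14)*(-18 - 5*E)/14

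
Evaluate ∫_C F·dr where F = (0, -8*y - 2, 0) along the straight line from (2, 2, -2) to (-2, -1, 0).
18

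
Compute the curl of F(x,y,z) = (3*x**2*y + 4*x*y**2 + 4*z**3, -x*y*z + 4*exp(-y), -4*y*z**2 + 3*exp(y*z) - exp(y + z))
(x*y - 4*z**2 + 3*z*exp(y*z) - exp(y + z), 12*z**2, -3*x**2 - 8*x*y - y*z)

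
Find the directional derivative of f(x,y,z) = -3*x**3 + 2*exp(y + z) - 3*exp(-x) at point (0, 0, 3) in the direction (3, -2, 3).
sqrt(22)*(9 + 2*exp(3))/22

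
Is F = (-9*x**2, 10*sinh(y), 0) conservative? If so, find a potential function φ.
Yes, F is conservative. φ = -3*x**3 + 10*cosh(y)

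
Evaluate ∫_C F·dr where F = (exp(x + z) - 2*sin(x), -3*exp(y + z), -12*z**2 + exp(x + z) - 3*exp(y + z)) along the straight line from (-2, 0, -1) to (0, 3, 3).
-3*exp(6) - 110 - exp(-3) - 2*cos(2) + 3*exp(-1) + exp(3)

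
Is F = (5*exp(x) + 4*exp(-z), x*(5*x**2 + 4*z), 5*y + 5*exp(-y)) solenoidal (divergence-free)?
No, ∇·F = 5*exp(x)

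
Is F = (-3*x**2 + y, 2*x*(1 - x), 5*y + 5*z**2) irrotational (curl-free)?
No, ∇×F = (5, 0, 1 - 4*x)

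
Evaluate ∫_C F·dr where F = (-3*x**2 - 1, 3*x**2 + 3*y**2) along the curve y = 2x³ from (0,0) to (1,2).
48/5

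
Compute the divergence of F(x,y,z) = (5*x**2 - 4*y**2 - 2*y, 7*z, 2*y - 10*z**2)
10*x - 20*z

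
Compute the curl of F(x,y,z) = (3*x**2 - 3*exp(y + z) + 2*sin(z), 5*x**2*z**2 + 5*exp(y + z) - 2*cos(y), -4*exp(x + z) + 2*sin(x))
(-10*x**2*z - 5*exp(y + z), 4*exp(x + z) - 3*exp(y + z) - 2*cos(x) + 2*cos(z), 10*x*z**2 + 3*exp(y + z))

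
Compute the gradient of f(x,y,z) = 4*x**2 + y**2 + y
(8*x, 2*y + 1, 0)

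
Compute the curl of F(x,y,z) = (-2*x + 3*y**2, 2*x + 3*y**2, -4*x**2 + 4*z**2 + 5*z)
(0, 8*x, 2 - 6*y)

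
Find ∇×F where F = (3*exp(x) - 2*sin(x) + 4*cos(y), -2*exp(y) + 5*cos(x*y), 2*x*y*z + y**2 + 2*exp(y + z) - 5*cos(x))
(2*x*z + 2*y + 2*exp(y + z), -2*y*z - 5*sin(x), -5*y*sin(x*y) + 4*sin(y))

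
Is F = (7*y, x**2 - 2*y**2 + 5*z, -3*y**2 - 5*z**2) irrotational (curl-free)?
No, ∇×F = (-6*y - 5, 0, 2*x - 7)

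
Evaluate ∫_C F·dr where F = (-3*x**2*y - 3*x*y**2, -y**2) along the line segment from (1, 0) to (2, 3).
-75/2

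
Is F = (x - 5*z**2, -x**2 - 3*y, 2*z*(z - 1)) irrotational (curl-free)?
No, ∇×F = (0, -10*z, -2*x)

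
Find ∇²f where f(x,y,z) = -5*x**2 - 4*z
-10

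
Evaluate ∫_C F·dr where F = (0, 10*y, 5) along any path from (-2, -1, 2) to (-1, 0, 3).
0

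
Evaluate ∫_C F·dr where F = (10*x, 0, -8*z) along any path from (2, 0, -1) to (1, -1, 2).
-27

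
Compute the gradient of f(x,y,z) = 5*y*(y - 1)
(0, 10*y - 5, 0)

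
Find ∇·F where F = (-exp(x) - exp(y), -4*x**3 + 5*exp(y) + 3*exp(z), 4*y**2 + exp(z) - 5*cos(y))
-exp(x) + 5*exp(y) + exp(z)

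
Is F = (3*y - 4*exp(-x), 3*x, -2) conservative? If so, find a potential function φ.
Yes, F is conservative. φ = 3*x*y - 2*z + 4*exp(-x)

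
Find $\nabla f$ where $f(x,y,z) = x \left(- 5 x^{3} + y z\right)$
(-20*x**3 + y*z, x*z, x*y)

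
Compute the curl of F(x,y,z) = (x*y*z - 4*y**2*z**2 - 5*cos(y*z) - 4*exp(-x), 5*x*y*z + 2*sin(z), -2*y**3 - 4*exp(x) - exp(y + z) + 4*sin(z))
(-5*x*y - 6*y**2 - exp(y + z) - 2*cos(z), x*y - 8*y**2*z + 5*y*sin(y*z) + 4*exp(x), z*(-x + 8*y*z + 5*y - 5*sin(y*z)))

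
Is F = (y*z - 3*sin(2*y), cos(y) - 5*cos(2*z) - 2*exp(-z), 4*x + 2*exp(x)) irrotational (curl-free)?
No, ∇×F = (-10*sin(2*z) - 2*exp(-z), y - 2*exp(x) - 4, -z + 6*cos(2*y))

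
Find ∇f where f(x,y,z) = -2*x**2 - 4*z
(-4*x, 0, -4)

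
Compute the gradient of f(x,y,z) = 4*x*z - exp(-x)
(4*z + exp(-x), 0, 4*x)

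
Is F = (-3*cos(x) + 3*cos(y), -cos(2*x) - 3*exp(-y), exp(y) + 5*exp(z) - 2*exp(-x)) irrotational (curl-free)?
No, ∇×F = (exp(y), -2*exp(-x), 2*sin(2*x) + 3*sin(y))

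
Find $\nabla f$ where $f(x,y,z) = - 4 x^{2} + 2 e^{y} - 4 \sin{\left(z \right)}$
(-8*x, 2*exp(y), -4*cos(z))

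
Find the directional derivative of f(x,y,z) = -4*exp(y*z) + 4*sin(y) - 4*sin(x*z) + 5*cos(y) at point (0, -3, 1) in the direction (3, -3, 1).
3*sqrt(19)*(-4*exp(3) + 8 - (4*cos(3) + 5*sin(3))*exp(3))*exp(-3)/19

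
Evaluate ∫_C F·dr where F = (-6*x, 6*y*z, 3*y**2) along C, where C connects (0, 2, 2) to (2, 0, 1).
-36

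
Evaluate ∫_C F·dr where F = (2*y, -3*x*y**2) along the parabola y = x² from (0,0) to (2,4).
-2192/21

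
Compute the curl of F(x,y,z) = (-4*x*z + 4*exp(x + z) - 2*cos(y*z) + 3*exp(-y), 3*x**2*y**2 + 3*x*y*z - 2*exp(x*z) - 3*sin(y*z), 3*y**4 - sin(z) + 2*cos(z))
(-3*x*y + 2*x*exp(x*z) + 12*y**3 + 3*y*cos(y*z), -4*x + 2*y*sin(y*z) + 4*exp(x + z), 6*x*y**2 + 3*y*z - 2*z*exp(x*z) - 2*z*sin(y*z) + 3*exp(-y))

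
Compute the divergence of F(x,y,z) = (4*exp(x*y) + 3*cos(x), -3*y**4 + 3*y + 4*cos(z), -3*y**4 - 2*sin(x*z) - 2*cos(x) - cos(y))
-2*x*cos(x*z) - 12*y**3 + 4*y*exp(x*y) - 3*sin(x) + 3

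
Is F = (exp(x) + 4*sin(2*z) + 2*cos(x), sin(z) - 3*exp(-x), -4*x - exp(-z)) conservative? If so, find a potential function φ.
No, ∇×F = (-cos(z), 8*cos(2*z) + 4, 3*exp(-x)) ≠ 0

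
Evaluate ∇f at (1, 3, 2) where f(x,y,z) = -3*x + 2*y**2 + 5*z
(-3, 12, 5)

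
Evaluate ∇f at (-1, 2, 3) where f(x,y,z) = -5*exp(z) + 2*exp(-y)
(0, -2*exp(-2), -5*exp(3))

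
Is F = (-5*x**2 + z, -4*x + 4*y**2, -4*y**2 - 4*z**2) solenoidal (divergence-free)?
No, ∇·F = -10*x + 8*y - 8*z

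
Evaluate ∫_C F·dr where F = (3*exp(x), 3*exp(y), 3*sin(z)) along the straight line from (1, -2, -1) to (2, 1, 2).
3*(-1 + (-cos(2) + cos(1) + exp(2))*exp(2))*exp(-2)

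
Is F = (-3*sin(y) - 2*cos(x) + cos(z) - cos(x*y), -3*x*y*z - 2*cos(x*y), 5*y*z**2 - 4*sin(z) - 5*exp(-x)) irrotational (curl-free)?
No, ∇×F = (3*x*y + 5*z**2, -sin(z) - 5*exp(-x), -x*sin(x*y) - 3*y*z + 2*y*sin(x*y) + 3*cos(y))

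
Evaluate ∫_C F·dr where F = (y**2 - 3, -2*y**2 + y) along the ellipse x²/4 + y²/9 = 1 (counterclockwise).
0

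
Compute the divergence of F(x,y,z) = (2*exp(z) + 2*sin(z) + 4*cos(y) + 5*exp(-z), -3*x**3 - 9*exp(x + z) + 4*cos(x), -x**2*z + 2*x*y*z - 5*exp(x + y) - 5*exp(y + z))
-x**2 + 2*x*y - 5*exp(y + z)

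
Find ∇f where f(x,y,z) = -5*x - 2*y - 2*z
(-5, -2, -2)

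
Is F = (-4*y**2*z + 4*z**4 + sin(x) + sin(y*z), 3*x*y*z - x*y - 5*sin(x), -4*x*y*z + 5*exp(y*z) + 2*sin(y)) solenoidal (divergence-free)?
No, ∇·F = -4*x*y + 3*x*z - x + 5*y*exp(y*z) + cos(x)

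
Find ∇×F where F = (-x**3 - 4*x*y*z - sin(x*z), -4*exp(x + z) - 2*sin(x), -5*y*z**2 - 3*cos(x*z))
(-5*z**2 + 4*exp(x + z), -4*x*y - x*cos(x*z) - 3*z*sin(x*z), 4*x*z - 4*exp(x + z) - 2*cos(x))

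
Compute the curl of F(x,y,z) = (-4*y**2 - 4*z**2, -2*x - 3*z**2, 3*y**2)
(6*y + 6*z, -8*z, 8*y - 2)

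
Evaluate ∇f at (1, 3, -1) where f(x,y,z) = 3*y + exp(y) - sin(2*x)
(-2*cos(2), 3 + exp(3), 0)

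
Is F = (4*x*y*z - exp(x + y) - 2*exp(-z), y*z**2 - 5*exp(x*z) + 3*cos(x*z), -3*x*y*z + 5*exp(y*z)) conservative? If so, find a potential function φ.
No, ∇×F = (-3*x*z + 5*x*exp(x*z) + 3*x*sin(x*z) - 2*y*z + 5*z*exp(y*z), 4*x*y + 3*y*z + 2*exp(-z), -4*x*z - 5*z*exp(x*z) - 3*z*sin(x*z) + exp(x + y)) ≠ 0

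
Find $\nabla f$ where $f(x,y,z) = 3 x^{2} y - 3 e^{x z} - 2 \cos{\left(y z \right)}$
(6*x*y - 3*z*exp(x*z), 3*x**2 + 2*z*sin(y*z), -3*x*exp(x*z) + 2*y*sin(y*z))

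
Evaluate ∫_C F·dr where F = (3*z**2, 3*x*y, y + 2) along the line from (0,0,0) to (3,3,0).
27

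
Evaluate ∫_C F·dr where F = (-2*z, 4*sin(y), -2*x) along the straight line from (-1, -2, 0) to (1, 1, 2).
-4 - 4*cos(1) + 4*cos(2)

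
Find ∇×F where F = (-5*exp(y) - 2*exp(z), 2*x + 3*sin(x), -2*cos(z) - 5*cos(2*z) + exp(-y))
(-exp(-y), -2*exp(z), 5*exp(y) + 3*cos(x) + 2)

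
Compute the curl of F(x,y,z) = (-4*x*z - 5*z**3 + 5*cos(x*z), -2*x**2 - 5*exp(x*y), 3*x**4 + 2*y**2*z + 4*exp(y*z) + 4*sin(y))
(4*y*z + 4*z*exp(y*z) + 4*cos(y), -12*x**3 - 5*x*sin(x*z) - 4*x - 15*z**2, -4*x - 5*y*exp(x*y))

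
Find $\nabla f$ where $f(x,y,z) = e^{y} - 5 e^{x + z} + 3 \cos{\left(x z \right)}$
(-3*z*sin(x*z) - 5*exp(x + z), exp(y), -3*x*sin(x*z) - 5*exp(x + z))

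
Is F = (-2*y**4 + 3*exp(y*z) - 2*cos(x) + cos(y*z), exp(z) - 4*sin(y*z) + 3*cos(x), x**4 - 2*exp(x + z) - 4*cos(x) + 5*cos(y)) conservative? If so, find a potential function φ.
No, ∇×F = (4*y*cos(y*z) - exp(z) - 5*sin(y), -4*x**3 + 3*y*exp(y*z) - y*sin(y*z) + 2*exp(x + z) - 4*sin(x), 8*y**3 - 3*z*exp(y*z) + z*sin(y*z) - 3*sin(x)) ≠ 0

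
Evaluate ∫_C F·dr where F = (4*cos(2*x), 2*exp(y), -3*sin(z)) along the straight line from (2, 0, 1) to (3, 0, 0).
-3*cos(1) + 2*sin(6) - 2*sin(4) + 3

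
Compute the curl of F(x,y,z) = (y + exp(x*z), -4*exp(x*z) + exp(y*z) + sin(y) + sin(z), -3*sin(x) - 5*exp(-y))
(4*x*exp(x*z) - y*exp(y*z) - cos(z) + 5*exp(-y), x*exp(x*z) + 3*cos(x), -4*z*exp(x*z) - 1)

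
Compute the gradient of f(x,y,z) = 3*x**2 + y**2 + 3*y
(6*x, 2*y + 3, 0)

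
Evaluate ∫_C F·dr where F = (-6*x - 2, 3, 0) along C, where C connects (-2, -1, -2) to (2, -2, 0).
-11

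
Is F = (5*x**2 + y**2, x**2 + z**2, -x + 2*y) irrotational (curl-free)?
No, ∇×F = (2 - 2*z, 1, 2*x - 2*y)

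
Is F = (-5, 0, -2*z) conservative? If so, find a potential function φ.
Yes, F is conservative. φ = -5*x - z**2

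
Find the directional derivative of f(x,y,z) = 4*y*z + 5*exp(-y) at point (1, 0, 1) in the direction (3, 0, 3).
0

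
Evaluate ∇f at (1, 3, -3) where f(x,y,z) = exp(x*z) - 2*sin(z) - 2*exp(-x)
((-3 + 2*exp(2))*exp(-3), 0, exp(-3) - 2*cos(3))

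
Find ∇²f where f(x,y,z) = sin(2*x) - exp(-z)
-4*sin(2*x) - exp(-z)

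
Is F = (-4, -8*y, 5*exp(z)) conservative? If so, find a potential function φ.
Yes, F is conservative. φ = -4*x - 4*y**2 + 5*exp(z)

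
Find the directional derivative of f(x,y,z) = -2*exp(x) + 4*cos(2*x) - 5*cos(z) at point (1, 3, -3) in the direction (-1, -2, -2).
10*sin(3)/3 + 2*E/3 + 8*sin(2)/3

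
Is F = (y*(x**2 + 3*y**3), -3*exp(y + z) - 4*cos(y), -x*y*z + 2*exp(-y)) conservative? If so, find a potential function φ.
No, ∇×F = (-x*z + 3*exp(y + z) - 2*exp(-y), y*z, -x**2 - 12*y**3) ≠ 0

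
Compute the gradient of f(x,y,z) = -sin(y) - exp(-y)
(0, -cos(y) + exp(-y), 0)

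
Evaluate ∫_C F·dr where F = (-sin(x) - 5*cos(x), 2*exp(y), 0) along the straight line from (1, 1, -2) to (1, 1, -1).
0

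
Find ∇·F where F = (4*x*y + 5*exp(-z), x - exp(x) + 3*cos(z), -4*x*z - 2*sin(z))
-4*x + 4*y - 2*cos(z)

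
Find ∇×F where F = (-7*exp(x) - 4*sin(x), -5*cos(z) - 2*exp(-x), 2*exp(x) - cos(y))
(sin(y) - 5*sin(z), -2*exp(x), 2*exp(-x))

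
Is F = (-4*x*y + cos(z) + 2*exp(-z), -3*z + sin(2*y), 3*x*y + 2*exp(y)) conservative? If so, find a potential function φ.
No, ∇×F = (3*x + 2*exp(y) + 3, -3*y - sin(z) - 2*exp(-z), 4*x) ≠ 0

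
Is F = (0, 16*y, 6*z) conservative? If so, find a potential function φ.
Yes, F is conservative. φ = 8*y**2 + 3*z**2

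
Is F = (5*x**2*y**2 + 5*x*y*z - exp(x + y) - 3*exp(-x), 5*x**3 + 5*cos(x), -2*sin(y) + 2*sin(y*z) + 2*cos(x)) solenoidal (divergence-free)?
No, ∇·F = 10*x*y**2 + 5*y*z + 2*y*cos(y*z) - exp(x + y) + 3*exp(-x)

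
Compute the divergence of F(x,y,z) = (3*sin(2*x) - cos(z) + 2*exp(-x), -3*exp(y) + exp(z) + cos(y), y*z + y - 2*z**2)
y - 4*z - 3*exp(y) - sin(y) + 6*cos(2*x) - 2*exp(-x)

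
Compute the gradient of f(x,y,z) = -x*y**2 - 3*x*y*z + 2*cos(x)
(-y**2 - 3*y*z - 2*sin(x), x*(-2*y - 3*z), -3*x*y)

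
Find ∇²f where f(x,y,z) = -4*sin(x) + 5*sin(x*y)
-5*x**2*sin(x*y) - 5*y**2*sin(x*y) + 4*sin(x)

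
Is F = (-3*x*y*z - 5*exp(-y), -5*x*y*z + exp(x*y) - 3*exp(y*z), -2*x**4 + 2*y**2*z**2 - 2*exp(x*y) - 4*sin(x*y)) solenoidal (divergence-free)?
No, ∇·F = -5*x*z + x*exp(x*y) + 4*y**2*z - 3*y*z - 3*z*exp(y*z)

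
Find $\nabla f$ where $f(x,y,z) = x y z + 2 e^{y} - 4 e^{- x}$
(y*z + 4*exp(-x), x*z + 2*exp(y), x*y)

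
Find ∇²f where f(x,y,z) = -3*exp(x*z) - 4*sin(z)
-3*x**2*exp(x*z) - 3*z**2*exp(x*z) + 4*sin(z)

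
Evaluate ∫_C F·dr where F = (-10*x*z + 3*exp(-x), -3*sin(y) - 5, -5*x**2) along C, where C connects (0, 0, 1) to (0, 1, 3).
-8 + 3*cos(1)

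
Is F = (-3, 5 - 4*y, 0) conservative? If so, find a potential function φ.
Yes, F is conservative. φ = -3*x - 2*y**2 + 5*y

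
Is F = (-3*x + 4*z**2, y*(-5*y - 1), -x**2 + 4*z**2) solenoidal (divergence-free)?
No, ∇·F = -10*y + 8*z - 4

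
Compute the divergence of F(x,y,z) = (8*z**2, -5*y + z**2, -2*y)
-5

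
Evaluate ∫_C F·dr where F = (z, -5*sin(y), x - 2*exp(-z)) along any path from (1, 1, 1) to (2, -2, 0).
-5*cos(1) + 5*cos(2) - 2*exp(-1) + 1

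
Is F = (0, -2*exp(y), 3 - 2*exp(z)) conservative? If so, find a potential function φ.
Yes, F is conservative. φ = 3*z - 2*exp(y) - 2*exp(z)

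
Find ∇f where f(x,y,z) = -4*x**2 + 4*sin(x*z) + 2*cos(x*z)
(-8*x - 2*z*sin(x*z) + 4*z*cos(x*z), 0, 2*x*(-sin(x*z) + 2*cos(x*z)))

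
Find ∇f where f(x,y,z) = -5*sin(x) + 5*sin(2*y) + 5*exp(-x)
(-5*cos(x) - 5*exp(-x), 10*cos(2*y), 0)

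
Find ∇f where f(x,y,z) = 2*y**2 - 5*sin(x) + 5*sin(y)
(-5*cos(x), 4*y + 5*cos(y), 0)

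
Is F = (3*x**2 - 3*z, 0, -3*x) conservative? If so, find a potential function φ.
Yes, F is conservative. φ = x*(x**2 - 3*z)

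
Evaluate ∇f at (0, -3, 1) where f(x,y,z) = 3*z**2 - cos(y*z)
(0, -sin(3), 3*sin(3) + 6)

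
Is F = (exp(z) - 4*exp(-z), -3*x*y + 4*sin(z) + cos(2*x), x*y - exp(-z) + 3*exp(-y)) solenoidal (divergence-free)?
No, ∇·F = -3*x + exp(-z)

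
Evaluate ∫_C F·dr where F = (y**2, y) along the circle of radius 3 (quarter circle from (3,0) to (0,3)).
-27/2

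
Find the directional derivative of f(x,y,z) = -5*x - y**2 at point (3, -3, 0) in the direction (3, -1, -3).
-21*sqrt(19)/19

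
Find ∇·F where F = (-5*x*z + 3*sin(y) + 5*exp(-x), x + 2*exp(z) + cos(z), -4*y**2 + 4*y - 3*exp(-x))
-5*z - 5*exp(-x)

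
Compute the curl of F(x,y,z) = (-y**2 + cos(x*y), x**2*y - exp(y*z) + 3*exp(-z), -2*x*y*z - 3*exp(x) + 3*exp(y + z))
(-2*x*z + y*exp(y*z) + 3*exp(y + z) + 3*exp(-z), 2*y*z + 3*exp(x), 2*x*y + x*sin(x*y) + 2*y)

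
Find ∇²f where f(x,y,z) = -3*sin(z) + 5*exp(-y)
3*sin(z) + 5*exp(-y)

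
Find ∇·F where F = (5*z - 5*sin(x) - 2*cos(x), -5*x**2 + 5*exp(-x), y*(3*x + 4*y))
2*sin(x) - 5*cos(x)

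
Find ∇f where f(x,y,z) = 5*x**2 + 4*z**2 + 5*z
(10*x, 0, 8*z + 5)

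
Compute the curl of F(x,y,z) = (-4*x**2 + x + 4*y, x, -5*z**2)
(0, 0, -3)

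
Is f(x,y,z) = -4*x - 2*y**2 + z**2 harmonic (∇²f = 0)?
No, ∇²f = -2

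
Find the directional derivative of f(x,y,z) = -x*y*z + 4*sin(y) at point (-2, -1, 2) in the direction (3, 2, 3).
4*sqrt(22)*(cos(1) + 1)/11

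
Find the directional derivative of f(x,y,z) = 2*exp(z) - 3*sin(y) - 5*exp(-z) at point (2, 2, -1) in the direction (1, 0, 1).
sqrt(2)*(2 + 5*exp(2))*exp(-1)/2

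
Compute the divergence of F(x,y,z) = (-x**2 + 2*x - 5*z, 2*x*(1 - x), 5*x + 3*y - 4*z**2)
-2*x - 8*z + 2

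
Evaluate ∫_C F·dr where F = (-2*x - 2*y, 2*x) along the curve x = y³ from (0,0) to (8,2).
-80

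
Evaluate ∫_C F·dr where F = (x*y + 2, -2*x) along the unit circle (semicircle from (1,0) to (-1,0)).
-4 - pi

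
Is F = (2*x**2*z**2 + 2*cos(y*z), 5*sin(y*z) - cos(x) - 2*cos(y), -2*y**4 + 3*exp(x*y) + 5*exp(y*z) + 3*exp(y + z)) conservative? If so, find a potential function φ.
No, ∇×F = (3*x*exp(x*y) - 8*y**3 - 5*y*cos(y*z) + 5*z*exp(y*z) + 3*exp(y + z), 4*x**2*z - 3*y*exp(x*y) - 2*y*sin(y*z), 2*z*sin(y*z) + sin(x)) ≠ 0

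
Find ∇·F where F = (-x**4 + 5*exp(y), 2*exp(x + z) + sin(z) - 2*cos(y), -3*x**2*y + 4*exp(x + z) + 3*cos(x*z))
-4*x**3 - 3*x*sin(x*z) + 4*exp(x + z) + 2*sin(y)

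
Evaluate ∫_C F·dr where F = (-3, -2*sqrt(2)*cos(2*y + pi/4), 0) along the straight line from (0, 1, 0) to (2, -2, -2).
-6 - sqrt(2)*cos(pi/4 + 4) + sqrt(2)*sin(pi/4 + 2)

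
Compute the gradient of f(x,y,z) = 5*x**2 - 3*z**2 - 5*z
(10*x, 0, -6*z - 5)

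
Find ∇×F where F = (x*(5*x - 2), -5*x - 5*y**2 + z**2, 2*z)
(-2*z, 0, -5)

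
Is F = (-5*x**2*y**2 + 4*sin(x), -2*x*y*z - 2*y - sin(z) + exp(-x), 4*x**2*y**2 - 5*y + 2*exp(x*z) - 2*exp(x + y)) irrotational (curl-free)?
No, ∇×F = (8*x**2*y + 2*x*y - 2*exp(x + y) + cos(z) - 5, -8*x*y**2 - 2*z*exp(x*z) + 2*exp(x + y), 10*x**2*y - 2*y*z - exp(-x))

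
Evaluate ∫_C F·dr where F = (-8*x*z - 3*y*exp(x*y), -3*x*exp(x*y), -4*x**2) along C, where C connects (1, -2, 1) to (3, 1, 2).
-68 - 3*exp(3) + 3*exp(-2)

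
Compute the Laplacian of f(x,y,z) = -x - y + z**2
2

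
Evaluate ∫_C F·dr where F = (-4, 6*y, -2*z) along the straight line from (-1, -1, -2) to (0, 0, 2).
-7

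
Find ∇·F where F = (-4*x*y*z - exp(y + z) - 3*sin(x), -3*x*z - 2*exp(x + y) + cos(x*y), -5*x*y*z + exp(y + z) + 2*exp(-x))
-5*x*y - x*sin(x*y) - 4*y*z - 2*exp(x + y) + exp(y + z) - 3*cos(x)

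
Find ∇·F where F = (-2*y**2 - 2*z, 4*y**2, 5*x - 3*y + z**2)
8*y + 2*z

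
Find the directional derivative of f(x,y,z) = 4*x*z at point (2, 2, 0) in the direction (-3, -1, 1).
8*sqrt(11)/11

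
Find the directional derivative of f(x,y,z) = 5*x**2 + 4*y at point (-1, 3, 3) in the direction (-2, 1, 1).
4*sqrt(6)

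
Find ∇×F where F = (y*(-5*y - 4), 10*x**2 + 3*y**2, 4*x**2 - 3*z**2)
(0, -8*x, 20*x + 10*y + 4)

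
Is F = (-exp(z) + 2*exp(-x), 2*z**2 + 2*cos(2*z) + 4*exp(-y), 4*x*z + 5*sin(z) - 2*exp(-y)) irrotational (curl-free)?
No, ∇×F = (-4*z + 4*sin(2*z) + 2*exp(-y), -4*z - exp(z), 0)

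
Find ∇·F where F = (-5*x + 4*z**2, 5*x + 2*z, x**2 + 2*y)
-5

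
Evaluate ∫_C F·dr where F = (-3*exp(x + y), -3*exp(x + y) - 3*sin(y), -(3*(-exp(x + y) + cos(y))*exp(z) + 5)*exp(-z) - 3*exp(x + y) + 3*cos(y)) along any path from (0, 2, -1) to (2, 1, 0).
-3*exp(3) - 5*E - 3*cos(2) + 3*cos(1) + 5 + 3*exp(2)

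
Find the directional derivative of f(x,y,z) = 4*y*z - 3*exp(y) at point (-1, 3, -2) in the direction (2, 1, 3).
sqrt(14)*(28 - 3*exp(3))/14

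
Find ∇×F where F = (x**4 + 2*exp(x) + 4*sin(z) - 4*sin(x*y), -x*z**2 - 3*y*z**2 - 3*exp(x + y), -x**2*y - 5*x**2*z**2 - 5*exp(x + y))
(-x**2 + 2*x*z + 6*y*z - 5*exp(x + y), 2*x*y + 10*x*z**2 + 5*exp(x + y) + 4*cos(z), 4*x*cos(x*y) - z**2 - 3*exp(x + y))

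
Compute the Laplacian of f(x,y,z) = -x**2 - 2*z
-2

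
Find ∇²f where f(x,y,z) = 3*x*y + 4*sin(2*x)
-16*sin(2*x)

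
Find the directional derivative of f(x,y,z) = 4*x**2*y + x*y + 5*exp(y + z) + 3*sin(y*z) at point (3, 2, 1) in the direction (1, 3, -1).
sqrt(11)*(3*cos(2) + 167 + 10*exp(3))/11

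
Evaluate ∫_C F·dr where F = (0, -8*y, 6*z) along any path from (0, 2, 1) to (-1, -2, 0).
-3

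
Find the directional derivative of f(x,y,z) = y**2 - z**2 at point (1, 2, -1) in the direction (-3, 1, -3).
-2*sqrt(19)/19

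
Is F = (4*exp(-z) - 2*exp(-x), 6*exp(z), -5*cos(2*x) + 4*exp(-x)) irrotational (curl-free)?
No, ∇×F = (-6*exp(z), -10*sin(2*x) - 4*exp(-z) + 4*exp(-x), 0)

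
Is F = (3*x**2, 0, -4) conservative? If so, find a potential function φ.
Yes, F is conservative. φ = x**3 - 4*z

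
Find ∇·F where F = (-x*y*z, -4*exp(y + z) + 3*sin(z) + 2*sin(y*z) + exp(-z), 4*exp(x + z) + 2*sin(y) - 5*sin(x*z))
-5*x*cos(x*z) - y*z + 2*z*cos(y*z) + 4*exp(x + z) - 4*exp(y + z)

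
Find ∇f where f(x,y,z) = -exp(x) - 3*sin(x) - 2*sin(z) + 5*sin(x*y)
(5*y*cos(x*y) - exp(x) - 3*cos(x), 5*x*cos(x*y), -2*cos(z))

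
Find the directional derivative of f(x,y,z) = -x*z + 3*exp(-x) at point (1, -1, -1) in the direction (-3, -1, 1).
sqrt(11)*(9 - 4*E)*exp(-1)/11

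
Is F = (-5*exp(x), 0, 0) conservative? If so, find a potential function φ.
Yes, F is conservative. φ = -5*exp(x)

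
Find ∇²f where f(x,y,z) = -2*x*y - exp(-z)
-exp(-z)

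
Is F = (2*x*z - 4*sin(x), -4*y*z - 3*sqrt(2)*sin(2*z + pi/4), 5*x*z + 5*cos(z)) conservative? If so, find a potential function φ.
No, ∇×F = (4*y + 6*sqrt(2)*cos(2*z + pi/4), 2*x - 5*z, 0) ≠ 0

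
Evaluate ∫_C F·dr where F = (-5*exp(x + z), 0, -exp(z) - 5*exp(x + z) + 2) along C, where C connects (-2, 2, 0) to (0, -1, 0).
-5 + 5*exp(-2)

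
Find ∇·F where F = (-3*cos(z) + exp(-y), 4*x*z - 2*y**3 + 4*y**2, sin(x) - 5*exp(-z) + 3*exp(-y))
-6*y**2 + 8*y + 5*exp(-z)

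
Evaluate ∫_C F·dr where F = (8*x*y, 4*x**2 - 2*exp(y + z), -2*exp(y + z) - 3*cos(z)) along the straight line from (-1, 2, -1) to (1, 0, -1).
-8 + 4*sinh(1)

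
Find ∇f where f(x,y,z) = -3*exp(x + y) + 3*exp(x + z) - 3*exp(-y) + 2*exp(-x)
((3*(-exp(x + y) + exp(x + z))*exp(x) - 2)*exp(-x), 3*(1 - exp(x + 2*y))*exp(-y), 3*exp(x + z))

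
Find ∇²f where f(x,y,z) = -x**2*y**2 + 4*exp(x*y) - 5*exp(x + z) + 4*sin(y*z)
4*x**2*exp(x*y) - 2*x**2 + 4*y**2*exp(x*y) - 4*y**2*sin(y*z) - 2*y**2 - 4*z**2*sin(y*z) - 10*exp(x + z)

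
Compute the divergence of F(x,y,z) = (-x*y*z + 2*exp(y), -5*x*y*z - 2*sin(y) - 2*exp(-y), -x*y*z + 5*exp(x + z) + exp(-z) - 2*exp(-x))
-x*y - 5*x*z - y*z + 5*exp(x + z) - 2*cos(y) - exp(-z) + 2*exp(-y)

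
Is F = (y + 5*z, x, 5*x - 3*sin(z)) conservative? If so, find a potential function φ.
Yes, F is conservative. φ = x*y + 5*x*z + 3*cos(z)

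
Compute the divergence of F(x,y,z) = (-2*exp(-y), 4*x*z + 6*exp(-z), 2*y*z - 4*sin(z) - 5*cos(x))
2*y - 4*cos(z)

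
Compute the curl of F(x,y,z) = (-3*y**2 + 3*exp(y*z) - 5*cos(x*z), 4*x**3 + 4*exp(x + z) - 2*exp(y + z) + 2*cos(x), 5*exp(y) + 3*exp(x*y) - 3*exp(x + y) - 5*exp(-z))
(3*x*exp(x*y) + 5*exp(y) - 3*exp(x + y) - 4*exp(x + z) + 2*exp(y + z), 5*x*sin(x*z) - 3*y*exp(x*y) + 3*y*exp(y*z) + 3*exp(x + y), 12*x**2 + 6*y - 3*z*exp(y*z) + 4*exp(x + z) - 2*sin(x))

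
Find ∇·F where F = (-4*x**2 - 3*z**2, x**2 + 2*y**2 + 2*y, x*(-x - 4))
-8*x + 4*y + 2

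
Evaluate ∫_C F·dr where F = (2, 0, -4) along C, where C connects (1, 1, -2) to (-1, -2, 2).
-20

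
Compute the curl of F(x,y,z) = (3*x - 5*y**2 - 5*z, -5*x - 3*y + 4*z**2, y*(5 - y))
(-2*y - 8*z + 5, -5, 10*y - 5)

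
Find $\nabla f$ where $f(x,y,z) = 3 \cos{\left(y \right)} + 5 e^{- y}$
(0, -3*sin(y) - 5*exp(-y), 0)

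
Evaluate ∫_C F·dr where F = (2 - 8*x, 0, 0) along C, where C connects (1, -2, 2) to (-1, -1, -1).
-4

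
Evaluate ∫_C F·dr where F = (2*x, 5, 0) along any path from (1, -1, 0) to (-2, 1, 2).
13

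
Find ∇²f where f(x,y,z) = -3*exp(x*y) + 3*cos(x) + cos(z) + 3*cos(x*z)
-3*x**2*exp(x*y) - 3*x**2*cos(x*z) - 3*y**2*exp(x*y) - 3*z**2*cos(x*z) - 3*cos(x) - cos(z)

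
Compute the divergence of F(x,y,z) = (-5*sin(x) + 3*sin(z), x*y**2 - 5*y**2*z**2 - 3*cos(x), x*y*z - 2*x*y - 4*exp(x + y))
3*x*y - 10*y*z**2 - 5*cos(x)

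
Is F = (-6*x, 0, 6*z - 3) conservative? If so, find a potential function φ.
Yes, F is conservative. φ = -3*x**2 + 3*z**2 - 3*z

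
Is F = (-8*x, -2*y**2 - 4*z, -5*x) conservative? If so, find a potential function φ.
No, ∇×F = (4, 5, 0) ≠ 0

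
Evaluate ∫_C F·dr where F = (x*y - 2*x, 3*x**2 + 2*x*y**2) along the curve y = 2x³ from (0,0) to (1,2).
39/5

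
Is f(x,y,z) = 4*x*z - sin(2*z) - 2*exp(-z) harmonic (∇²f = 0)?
No, ∇²f = 4*sin(2*z) - 2*exp(-z)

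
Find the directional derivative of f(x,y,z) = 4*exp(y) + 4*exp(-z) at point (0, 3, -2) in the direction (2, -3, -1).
2*sqrt(14)*(1 - 3*E)*exp(2)/7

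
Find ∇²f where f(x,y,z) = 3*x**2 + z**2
8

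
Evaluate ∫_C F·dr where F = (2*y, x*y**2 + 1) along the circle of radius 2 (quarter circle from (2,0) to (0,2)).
2 - pi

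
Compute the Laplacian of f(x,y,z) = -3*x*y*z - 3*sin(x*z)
3*(x**2 + z**2)*sin(x*z)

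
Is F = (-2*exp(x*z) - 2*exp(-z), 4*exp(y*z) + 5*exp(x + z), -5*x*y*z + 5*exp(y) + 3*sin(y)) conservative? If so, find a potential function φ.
No, ∇×F = (-5*x*z - 4*y*exp(y*z) + 5*exp(y) - 5*exp(x + z) + 3*cos(y), -2*x*exp(x*z) + 5*y*z + 2*exp(-z), 5*exp(x + z)) ≠ 0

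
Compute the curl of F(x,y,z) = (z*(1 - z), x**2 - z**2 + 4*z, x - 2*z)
(2*z - 4, -2*z, 2*x)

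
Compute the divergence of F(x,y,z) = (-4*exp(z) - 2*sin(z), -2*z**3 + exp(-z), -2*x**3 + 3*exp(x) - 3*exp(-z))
3*exp(-z)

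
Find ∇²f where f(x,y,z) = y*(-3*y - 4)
-6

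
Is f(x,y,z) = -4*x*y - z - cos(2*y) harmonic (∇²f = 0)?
No, ∇²f = 4*cos(2*y)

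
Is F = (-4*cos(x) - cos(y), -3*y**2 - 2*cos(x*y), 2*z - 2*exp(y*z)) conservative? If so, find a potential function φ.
No, ∇×F = (-2*z*exp(y*z), 0, 2*y*sin(x*y) - sin(y)) ≠ 0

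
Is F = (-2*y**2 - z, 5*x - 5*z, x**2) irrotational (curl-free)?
No, ∇×F = (5, -2*x - 1, 4*y + 5)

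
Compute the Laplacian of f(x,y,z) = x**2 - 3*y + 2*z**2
6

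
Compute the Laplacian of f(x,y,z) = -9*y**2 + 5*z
-18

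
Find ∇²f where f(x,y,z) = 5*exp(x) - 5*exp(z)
5*exp(x) - 5*exp(z)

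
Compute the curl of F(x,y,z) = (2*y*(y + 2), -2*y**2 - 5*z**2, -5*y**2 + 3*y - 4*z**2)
(-10*y + 10*z + 3, 0, -4*y - 4)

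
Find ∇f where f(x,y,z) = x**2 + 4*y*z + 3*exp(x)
(2*x + 3*exp(x), 4*z, 4*y)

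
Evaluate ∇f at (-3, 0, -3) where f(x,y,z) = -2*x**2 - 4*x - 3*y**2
(8, 0, 0)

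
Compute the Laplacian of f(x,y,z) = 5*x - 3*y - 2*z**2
-4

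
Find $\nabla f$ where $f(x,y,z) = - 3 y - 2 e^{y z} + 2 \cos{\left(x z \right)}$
(-2*z*sin(x*z), -2*z*exp(y*z) - 3, -2*x*sin(x*z) - 2*y*exp(y*z))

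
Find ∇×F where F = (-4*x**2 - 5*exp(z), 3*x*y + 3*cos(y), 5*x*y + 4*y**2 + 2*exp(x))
(5*x + 8*y, -5*y - 2*exp(x) - 5*exp(z), 3*y)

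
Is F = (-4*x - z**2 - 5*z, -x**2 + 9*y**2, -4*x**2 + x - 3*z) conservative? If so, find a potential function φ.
No, ∇×F = (0, 8*x - 2*z - 6, -2*x) ≠ 0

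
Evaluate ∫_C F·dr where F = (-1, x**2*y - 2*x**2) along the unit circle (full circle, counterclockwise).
0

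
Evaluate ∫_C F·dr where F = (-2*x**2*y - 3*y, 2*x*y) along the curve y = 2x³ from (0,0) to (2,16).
7816/21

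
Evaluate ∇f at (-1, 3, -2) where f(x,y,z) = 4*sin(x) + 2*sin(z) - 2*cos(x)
(-2*sin(1) + 4*cos(1), 0, 2*cos(2))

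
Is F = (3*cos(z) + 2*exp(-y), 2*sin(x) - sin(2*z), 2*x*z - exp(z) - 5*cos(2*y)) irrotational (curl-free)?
No, ∇×F = (10*sin(2*y) + 2*cos(2*z), -2*z - 3*sin(z), 2*cos(x) + 2*exp(-y))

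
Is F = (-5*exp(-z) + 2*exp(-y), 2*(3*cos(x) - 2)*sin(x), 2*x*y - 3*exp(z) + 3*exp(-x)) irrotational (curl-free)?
No, ∇×F = (2*x, -2*y + 5*exp(-z) + 3*exp(-x), -4*cos(x) + 6*cos(2*x) + 2*exp(-y))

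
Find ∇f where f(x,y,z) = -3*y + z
(0, -3, 1)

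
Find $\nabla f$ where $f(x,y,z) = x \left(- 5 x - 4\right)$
(-10*x - 4, 0, 0)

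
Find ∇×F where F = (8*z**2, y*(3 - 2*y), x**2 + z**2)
(0, -2*x + 16*z, 0)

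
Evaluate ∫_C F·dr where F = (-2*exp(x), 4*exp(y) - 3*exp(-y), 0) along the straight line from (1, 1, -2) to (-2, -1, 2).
(-2 + E + exp(3))*exp(-2)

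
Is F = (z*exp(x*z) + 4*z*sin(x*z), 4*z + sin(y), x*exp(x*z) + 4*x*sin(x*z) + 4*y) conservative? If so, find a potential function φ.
Yes, F is conservative. φ = 4*y*z + exp(x*z) - cos(y) - 4*cos(x*z)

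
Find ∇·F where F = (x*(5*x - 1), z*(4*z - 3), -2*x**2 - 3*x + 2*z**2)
10*x + 4*z - 1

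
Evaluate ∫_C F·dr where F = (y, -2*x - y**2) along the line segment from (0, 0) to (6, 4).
-100/3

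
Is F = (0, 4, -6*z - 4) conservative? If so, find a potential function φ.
Yes, F is conservative. φ = 4*y - 3*z**2 - 4*z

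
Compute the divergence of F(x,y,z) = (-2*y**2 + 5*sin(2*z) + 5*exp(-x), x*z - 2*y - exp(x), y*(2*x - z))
-y - 2 - 5*exp(-x)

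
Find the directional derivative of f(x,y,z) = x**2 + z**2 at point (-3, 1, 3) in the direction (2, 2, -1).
-6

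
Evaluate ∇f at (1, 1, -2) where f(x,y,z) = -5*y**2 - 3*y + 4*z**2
(0, -13, -16)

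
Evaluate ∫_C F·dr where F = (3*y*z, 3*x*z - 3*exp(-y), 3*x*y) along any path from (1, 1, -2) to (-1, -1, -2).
6*sinh(1)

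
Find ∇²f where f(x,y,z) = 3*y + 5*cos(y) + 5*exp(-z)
-5*cos(y) + 5*exp(-z)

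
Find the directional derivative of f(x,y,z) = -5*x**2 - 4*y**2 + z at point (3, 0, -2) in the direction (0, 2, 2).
sqrt(2)/2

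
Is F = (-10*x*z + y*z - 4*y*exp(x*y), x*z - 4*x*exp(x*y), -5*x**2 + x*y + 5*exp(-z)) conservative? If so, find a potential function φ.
Yes, F is conservative. φ = -5*x**2*z + x*y*z - 4*exp(x*y) - 5*exp(-z)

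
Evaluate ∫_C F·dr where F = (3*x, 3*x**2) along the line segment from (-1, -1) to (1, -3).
-2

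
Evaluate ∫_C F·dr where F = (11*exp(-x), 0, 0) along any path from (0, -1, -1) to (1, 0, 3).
11 - 11*exp(-1)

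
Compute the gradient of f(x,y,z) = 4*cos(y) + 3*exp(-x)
(-3*exp(-x), -4*sin(y), 0)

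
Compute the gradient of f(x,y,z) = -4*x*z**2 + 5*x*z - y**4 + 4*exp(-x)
(-4*z**2 + 5*z - 4*exp(-x), -4*y**3, x*(5 - 8*z))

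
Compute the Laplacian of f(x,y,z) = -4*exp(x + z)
-8*exp(x + z)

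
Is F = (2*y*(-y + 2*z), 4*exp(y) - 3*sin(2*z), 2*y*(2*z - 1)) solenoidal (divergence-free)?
No, ∇·F = 4*y + 4*exp(y)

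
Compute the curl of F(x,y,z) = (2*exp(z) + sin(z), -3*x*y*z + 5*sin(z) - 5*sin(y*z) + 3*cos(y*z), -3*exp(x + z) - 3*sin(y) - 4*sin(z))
(3*x*y + 3*y*sin(y*z) + 5*y*cos(y*z) - 3*cos(y) - 5*cos(z), 2*exp(z) + 3*exp(x + z) + cos(z), -3*y*z)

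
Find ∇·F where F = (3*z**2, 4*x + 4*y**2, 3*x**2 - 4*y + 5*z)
8*y + 5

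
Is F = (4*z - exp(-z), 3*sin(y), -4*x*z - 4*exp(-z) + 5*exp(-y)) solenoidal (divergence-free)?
No, ∇·F = -4*x + 3*cos(y) + 4*exp(-z)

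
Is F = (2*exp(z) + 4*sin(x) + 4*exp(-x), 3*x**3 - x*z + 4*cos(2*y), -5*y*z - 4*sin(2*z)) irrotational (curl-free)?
No, ∇×F = (x - 5*z, 2*exp(z), 9*x**2 - z)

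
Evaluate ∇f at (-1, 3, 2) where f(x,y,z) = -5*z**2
(0, 0, -20)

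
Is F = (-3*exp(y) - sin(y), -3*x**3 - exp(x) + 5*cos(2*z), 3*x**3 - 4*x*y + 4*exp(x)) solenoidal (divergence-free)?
Yes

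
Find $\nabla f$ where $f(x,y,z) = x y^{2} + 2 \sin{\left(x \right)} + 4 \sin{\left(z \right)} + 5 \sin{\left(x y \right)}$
(y**2 + 5*y*cos(x*y) + 2*cos(x), x*(2*y + 5*cos(x*y)), 4*cos(z))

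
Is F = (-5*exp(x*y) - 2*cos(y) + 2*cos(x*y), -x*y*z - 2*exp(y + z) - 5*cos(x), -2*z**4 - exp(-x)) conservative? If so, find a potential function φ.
No, ∇×F = (x*y + 2*exp(y + z), -exp(-x), 5*x*exp(x*y) + 2*x*sin(x*y) - y*z + 5*sin(x) - 2*sin(y)) ≠ 0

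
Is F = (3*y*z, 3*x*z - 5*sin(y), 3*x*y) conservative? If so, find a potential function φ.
Yes, F is conservative. φ = 3*x*y*z + 5*cos(y)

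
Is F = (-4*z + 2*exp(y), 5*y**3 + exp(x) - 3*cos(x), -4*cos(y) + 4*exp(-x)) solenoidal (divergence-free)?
No, ∇·F = 15*y**2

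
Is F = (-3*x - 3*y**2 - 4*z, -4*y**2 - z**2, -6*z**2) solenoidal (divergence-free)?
No, ∇·F = -8*y - 12*z - 3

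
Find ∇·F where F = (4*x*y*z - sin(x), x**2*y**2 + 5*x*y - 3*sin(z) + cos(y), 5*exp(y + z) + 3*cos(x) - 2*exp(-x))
2*x**2*y + 5*x + 4*y*z + 5*exp(y + z) - sin(y) - cos(x)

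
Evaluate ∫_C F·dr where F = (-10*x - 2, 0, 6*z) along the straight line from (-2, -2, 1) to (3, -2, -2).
-26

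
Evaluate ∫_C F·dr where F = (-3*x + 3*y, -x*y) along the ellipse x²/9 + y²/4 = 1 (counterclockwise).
-18*pi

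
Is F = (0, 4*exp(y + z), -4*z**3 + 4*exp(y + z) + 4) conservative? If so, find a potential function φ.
Yes, F is conservative. φ = -z**4 + 4*z + 4*exp(y + z)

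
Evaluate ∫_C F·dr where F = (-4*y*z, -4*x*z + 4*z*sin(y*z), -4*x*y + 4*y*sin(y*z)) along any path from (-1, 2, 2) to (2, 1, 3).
-40 + 4*cos(4) - 4*cos(3)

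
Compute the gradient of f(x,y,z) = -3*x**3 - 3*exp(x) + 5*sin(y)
(-9*x**2 - 3*exp(x), 5*cos(y), 0)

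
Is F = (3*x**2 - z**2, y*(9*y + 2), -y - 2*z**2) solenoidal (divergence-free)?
No, ∇·F = 6*x + 18*y - 4*z + 2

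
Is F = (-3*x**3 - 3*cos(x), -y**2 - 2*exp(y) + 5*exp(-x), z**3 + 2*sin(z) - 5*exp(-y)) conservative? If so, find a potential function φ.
No, ∇×F = (5*exp(-y), 0, -5*exp(-x)) ≠ 0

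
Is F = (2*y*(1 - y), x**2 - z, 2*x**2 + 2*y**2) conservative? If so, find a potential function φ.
No, ∇×F = (4*y + 1, -4*x, 2*x + 4*y - 2) ≠ 0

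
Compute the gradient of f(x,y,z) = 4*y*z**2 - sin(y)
(0, 4*z**2 - cos(y), 8*y*z)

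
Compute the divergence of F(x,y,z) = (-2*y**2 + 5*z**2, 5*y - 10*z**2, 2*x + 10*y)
5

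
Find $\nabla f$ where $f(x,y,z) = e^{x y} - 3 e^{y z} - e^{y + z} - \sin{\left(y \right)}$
(y*exp(x*y), x*exp(x*y) - 3*z*exp(y*z) - exp(y + z) - cos(y), -3*y*exp(y*z) - exp(y + z))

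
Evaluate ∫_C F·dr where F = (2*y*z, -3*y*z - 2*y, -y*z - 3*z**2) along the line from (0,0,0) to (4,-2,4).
-284/3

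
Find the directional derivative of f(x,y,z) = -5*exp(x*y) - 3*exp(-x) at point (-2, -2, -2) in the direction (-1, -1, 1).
sqrt(3)*(-20*exp(2) - 3)*exp(2)/3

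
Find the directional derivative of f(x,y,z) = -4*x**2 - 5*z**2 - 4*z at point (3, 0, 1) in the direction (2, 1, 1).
-31*sqrt(6)/3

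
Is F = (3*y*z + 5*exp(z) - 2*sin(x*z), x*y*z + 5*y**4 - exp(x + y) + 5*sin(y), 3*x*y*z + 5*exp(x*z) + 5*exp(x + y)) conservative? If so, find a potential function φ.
No, ∇×F = (-x*y + 3*x*z + 5*exp(x + y), -2*x*cos(x*z) - 3*y*z + 3*y - 5*z*exp(x*z) + 5*exp(z) - 5*exp(x + y), y*z - 3*z - exp(x + y)) ≠ 0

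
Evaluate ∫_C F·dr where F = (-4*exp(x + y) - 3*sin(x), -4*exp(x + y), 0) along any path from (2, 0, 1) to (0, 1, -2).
-4*E - 3*cos(2) + 3 + 4*exp(2)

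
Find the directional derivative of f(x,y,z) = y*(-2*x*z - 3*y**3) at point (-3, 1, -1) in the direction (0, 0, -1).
-6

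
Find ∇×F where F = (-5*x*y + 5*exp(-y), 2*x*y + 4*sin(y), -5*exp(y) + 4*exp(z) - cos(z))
(-5*exp(y), 0, 5*x + 2*y + 5*exp(-y))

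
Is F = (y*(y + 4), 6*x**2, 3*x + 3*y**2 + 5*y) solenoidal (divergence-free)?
Yes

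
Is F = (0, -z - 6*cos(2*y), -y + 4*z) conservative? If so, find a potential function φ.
Yes, F is conservative. φ = -y*z + 2*z**2 - 3*sin(2*y)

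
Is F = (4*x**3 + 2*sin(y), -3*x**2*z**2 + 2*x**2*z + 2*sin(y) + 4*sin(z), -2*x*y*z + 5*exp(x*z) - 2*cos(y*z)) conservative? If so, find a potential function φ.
No, ∇×F = (6*x**2*z - 2*x**2 - 2*x*z + 2*z*sin(y*z) - 4*cos(z), z*(2*y - 5*exp(x*z)), -6*x*z**2 + 4*x*z - 2*cos(y)) ≠ 0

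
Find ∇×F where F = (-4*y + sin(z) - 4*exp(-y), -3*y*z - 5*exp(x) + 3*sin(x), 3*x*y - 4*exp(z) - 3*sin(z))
(3*x + 3*y, -3*y + cos(z), -5*exp(x) + 3*cos(x) + 4 - 4*exp(-y))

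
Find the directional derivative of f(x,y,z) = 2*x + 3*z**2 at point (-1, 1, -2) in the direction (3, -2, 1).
-3*sqrt(14)/7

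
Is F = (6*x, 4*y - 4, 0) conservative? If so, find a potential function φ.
Yes, F is conservative. φ = 3*x**2 + 2*y**2 - 4*y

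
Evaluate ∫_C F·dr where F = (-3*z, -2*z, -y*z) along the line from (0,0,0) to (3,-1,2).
-17/3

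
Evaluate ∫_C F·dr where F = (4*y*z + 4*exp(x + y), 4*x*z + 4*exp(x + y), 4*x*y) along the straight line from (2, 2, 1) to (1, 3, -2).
-40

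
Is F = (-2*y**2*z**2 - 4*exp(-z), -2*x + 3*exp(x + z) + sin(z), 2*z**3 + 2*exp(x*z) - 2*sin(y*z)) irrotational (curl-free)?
No, ∇×F = (-2*z*cos(y*z) - 3*exp(x + z) - cos(z), -4*y**2*z - 2*z*exp(x*z) + 4*exp(-z), 4*y*z**2 + 3*exp(x + z) - 2)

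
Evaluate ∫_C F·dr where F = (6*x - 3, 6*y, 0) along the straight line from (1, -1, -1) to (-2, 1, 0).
18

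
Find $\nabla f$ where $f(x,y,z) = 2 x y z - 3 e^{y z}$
(2*y*z, z*(2*x - 3*exp(y*z)), y*(2*x - 3*exp(y*z)))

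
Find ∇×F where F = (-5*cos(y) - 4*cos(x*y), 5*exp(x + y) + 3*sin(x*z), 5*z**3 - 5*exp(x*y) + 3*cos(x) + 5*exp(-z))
(-x*(5*exp(x*y) + 3*cos(x*z)), 5*y*exp(x*y) + 3*sin(x), -4*x*sin(x*y) + 3*z*cos(x*z) + 5*exp(x + y) - 5*sin(y))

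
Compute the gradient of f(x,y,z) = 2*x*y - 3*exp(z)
(2*y, 2*x, -3*exp(z))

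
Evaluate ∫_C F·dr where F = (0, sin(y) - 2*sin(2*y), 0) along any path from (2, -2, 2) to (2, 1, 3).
2*cos(2) - cos(1) - cos(4)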